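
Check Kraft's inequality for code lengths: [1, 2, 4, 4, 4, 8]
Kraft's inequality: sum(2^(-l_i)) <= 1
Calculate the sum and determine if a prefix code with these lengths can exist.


Sum = 2^(-1) + 2^(-2) + 2^(-4) + 2^(-4) + 2^(-4) + 2^(-8)
    = 0.5 + 0.25 + 0.0625 + 0.0625 + 0.0625 + 0.00390625
    = 241/256 = 0.94140625
Since 0.94140625 <= 1, Kraft's inequality IS satisfied.
A prefix code with these lengths CAN exist.

Kraft sum = 0.94140625. Satisfied.


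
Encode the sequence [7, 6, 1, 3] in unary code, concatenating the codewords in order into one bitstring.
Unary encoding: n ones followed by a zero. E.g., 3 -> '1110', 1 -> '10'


Encode each number as n ones followed by a terminating 0:
  7 -> 11111110 (8 bits)
  6 -> 1111110 (7 bits)
  1 -> 10 (2 bits)
  3 -> 1110 (4 bits)
Total length = 8 + 7 + 2 + 4 = 21 bits.

Unary([7, 6, 1, 3]) = 111111101111110101110 (21 bits)


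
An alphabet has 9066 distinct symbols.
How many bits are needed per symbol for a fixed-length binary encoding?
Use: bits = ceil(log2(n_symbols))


log2(9066) = 13.1463
Bracket: 2^13 = 8192 < 9066 <= 2^14 = 16384
So ceil(log2(9066)) = 14

bits = ceil(log2(9066)) = ceil(13.1463) = 14 bits


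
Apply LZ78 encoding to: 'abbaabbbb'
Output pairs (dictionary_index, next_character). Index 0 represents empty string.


LZ78 encoding steps:
Dictionary: {0: ''}
Step 1: w='' (idx 0), next='a' -> output (0, 'a'), add 'a' as idx 1
Step 2: w='' (idx 0), next='b' -> output (0, 'b'), add 'b' as idx 2
Step 3: w='b' (idx 2), next='a' -> output (2, 'a'), add 'ba' as idx 3
Step 4: w='a' (idx 1), next='b' -> output (1, 'b'), add 'ab' as idx 4
Step 5: w='b' (idx 2), next='b' -> output (2, 'b'), add 'bb' as idx 5
Step 6: w='b' (idx 2), end of input -> output (2, '')


Encoded: [(0, 'a'), (0, 'b'), (2, 'a'), (1, 'b'), (2, 'b'), (2, '')]


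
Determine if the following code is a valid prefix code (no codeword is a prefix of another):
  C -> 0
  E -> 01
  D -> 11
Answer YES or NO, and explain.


Checking each pair (does one codeword prefix another?):
  C='0' vs E='01': prefix -- VIOLATION

NO -- this is NOT a valid prefix code. C (0) is a prefix of E (01).


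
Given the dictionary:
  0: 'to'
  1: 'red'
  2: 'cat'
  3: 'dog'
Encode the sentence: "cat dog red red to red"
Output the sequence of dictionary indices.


Look up each word in the dictionary:
  'cat' -> 2
  'dog' -> 3
  'red' -> 1
  'red' -> 1
  'to' -> 0
  'red' -> 1

Encoded: [2, 3, 1, 1, 0, 1]


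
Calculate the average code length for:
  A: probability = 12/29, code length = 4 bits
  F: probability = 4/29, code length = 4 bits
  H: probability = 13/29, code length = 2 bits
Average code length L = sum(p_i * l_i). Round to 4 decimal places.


Weighted contributions p_i * l_i:
  A: (12/29) * 4 = 48/29
  F: (4/29) * 4 = 16/29
  H: (13/29) * 2 = 26/29
Sum = (48 + 16 + 26)/29 = 90/29

L = 90/29 = 3.1034 bits/symbol


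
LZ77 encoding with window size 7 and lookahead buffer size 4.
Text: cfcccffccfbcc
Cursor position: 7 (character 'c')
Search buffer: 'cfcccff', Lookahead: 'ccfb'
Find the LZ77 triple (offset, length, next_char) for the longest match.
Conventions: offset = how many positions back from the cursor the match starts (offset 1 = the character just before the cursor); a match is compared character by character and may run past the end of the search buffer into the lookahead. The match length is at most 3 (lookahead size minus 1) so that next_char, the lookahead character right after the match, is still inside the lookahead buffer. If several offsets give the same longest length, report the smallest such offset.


Try each offset into the search buffer:
  offset=1 (pos 6, char 'f'): match length 0
  offset=2 (pos 5, char 'f'): match length 0
  offset=3 (pos 4, char 'c'): match length 1
  offset=4 (pos 3, char 'c'): match length 3
  offset=5 (pos 2, char 'c'): match length 2
  offset=6 (pos 1, char 'f'): match length 0
  offset=7 (pos 0, char 'c'): match length 1
Longest match has length 3 at offset 4.
next_char = character at position 7 + 3 = 10 -> 'b'

Best match: offset=4, length=3 (matching 'ccf' starting at position 3)
LZ77 triple: (4, 3, 'b')


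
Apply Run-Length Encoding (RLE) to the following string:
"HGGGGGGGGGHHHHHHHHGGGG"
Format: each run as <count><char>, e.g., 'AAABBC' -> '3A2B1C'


Scanning runs left to right:
  i=0: run of 'H' x 1 -> '1H'
  i=1: run of 'G' x 9 -> '9G'
  i=10: run of 'H' x 8 -> '8H'
  i=18: run of 'G' x 4 -> '4G'

RLE = 1H9G8H4G


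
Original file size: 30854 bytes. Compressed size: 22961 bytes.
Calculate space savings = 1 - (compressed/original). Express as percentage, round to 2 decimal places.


ratio = compressed/original = 22961/30854 = 0.744182
savings = 1 - ratio = 1 - 0.744182 = 0.255818
as a percentage: 0.255818 * 100 = 25.58%

Space savings = 1 - 22961/30854 = 25.58%


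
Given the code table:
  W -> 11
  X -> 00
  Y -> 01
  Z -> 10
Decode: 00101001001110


Decoding:
00 -> X
10 -> Z
10 -> Z
01 -> Y
00 -> X
11 -> W
10 -> Z


Result: XZZYXWZ


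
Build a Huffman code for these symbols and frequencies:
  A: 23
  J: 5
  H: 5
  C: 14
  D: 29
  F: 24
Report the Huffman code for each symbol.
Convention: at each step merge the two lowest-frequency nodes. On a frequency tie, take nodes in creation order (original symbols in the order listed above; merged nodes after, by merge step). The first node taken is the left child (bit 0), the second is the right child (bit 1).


Huffman tree construction:
Step 1: Merge J(5) + H(5) = 10
Step 2: Merge (J+H)(10) + C(14) = 24
Step 3: Merge A(23) + F(24) = 47
Step 4: Merge ((J+H)+C)(24) + D(29) = 53
Step 5: Merge (A+F)(47) + (((J+H)+C)+D)(53) = 100
Read each symbol's code off the tree from the root (left child = 0, right child = 1).

Codes:
  A: 00 (length 2)
  J: 1000 (length 4)
  H: 1001 (length 4)
  C: 101 (length 3)
  D: 11 (length 2)
  F: 01 (length 2)
Average code length: 234/100 = 2.3400 bits/symbol


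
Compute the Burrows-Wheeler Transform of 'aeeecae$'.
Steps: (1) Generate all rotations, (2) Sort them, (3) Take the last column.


Rotations (sorted):
  0: $aeeecae -> last char: e
  1: ae$aeeec -> last char: c
  2: aeeecae$ -> last char: $
  3: cae$aeee -> last char: e
  4: e$aeeeca -> last char: a
  5: ecae$aee -> last char: e
  6: eecae$ae -> last char: e
  7: eeecae$a -> last char: a


BWT = ec$eaeea


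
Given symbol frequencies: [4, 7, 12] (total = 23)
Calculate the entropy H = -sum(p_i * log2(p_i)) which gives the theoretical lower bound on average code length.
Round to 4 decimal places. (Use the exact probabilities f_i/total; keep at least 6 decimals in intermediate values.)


Per-symbol terms -p_i * log2(p_i) with p_i = f_i/23:
  p = 4/23 = 0.173913: log2(p) = -2.523562, -p*log2(p) = 0.438880
  p = 7/23 = 0.304348: log2(p) = -1.716207, -p*log2(p) = 0.522324
  p = 12/23 = 0.521739: log2(p) = -0.938599, -p*log2(p) = 0.489704
H = 0.438880 + 0.522324 + 0.489704 = 1.450908

H = 1.4509 bits/symbol


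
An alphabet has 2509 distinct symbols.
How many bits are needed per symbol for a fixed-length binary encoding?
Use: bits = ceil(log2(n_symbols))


log2(2509) = 11.2929
Bracket: 2^11 = 2048 < 2509 <= 2^12 = 4096
So ceil(log2(2509)) = 12

bits = ceil(log2(2509)) = ceil(11.2929) = 12 bits


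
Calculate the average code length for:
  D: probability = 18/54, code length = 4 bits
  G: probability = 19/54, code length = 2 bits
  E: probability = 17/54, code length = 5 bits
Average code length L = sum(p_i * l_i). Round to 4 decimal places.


Weighted contributions p_i * l_i:
  D: (18/54) * 4 = 72/54
  G: (19/54) * 2 = 38/54
  E: (17/54) * 5 = 85/54
Sum = (72 + 38 + 85)/54 = 195/54

L = 195/54 = 3.6111 bits/symbol


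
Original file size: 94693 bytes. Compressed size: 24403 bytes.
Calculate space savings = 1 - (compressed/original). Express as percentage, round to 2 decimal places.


ratio = compressed/original = 24403/94693 = 0.257706
savings = 1 - ratio = 1 - 0.257706 = 0.742294
as a percentage: 0.742294 * 100 = 74.23%

Space savings = 1 - 24403/94693 = 74.23%


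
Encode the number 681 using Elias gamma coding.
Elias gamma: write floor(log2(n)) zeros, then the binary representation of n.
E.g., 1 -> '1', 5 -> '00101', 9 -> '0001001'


num_bits = floor(log2(681)) + 1 = 10
leading_zeros = num_bits - 1 = 9
binary(681) = 1010101001

Elias gamma(681) = '000000000' + '1010101001' = 0000000001010101001 (19 bits)


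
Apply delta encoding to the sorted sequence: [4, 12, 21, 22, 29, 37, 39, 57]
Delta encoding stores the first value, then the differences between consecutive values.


First value: 4
Deltas:
  12 - 4 = 8
  21 - 12 = 9
  22 - 21 = 1
  29 - 22 = 7
  37 - 29 = 8
  39 - 37 = 2
  57 - 39 = 18


Delta encoded: [4, 8, 9, 1, 7, 8, 2, 18]


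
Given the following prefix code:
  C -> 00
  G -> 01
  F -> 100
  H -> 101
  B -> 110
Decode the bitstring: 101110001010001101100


Decoding step by step:
Bits 101 -> H
Bits 110 -> B
Bits 00 -> C
Bits 101 -> H
Bits 00 -> C
Bits 01 -> G
Bits 101 -> H
Bits 100 -> F


Decoded message: HBCHCGHF


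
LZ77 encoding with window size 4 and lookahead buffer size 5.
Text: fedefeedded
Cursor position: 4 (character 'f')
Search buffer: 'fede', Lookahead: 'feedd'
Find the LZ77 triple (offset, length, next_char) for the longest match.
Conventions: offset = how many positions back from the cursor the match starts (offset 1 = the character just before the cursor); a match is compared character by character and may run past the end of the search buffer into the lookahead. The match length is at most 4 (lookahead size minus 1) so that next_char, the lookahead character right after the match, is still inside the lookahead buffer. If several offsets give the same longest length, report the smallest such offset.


Try each offset into the search buffer:
  offset=1 (pos 3, char 'e'): match length 0
  offset=2 (pos 2, char 'd'): match length 0
  offset=3 (pos 1, char 'e'): match length 0
  offset=4 (pos 0, char 'f'): match length 2
Longest match has length 2 at offset 4.
next_char = character at position 4 + 2 = 6 -> 'e'

Best match: offset=4, length=2 (matching 'fe' starting at position 0)
LZ77 triple: (4, 2, 'e')


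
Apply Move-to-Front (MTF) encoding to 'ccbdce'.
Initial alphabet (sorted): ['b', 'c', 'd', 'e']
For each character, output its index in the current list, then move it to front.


MTF encoding:
'c': index 1 in ['b', 'c', 'd', 'e'] -> ['c', 'b', 'd', 'e']
'c': index 0 in ['c', 'b', 'd', 'e'] -> ['c', 'b', 'd', 'e']
'b': index 1 in ['c', 'b', 'd', 'e'] -> ['b', 'c', 'd', 'e']
'd': index 2 in ['b', 'c', 'd', 'e'] -> ['d', 'b', 'c', 'e']
'c': index 2 in ['d', 'b', 'c', 'e'] -> ['c', 'd', 'b', 'e']
'e': index 3 in ['c', 'd', 'b', 'e'] -> ['e', 'c', 'd', 'b']


Output: [1, 0, 1, 2, 2, 3]


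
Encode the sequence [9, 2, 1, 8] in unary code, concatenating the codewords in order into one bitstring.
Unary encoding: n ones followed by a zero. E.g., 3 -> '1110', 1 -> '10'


Encode each number as n ones followed by a terminating 0:
  9 -> 1111111110 (10 bits)
  2 -> 110 (3 bits)
  1 -> 10 (2 bits)
  8 -> 111111110 (9 bits)
Total length = 10 + 3 + 2 + 9 = 24 bits.

Unary([9, 2, 1, 8]) = 111111111011010111111110 (24 bits)


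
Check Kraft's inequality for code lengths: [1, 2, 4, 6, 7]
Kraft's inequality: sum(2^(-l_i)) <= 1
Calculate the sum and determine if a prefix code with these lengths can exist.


Sum = 2^(-1) + 2^(-2) + 2^(-4) + 2^(-6) + 2^(-7)
    = 0.5 + 0.25 + 0.0625 + 0.015625 + 0.0078125
    = 107/128 = 0.8359375
Since 0.8359375 <= 1, Kraft's inequality IS satisfied.
A prefix code with these lengths CAN exist.

Kraft sum = 0.8359375. Satisfied.


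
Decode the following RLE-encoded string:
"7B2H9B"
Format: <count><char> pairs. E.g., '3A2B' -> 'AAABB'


Expanding each <count><char> pair:
  7B -> 'BBBBBBB'
  2H -> 'HH'
  9B -> 'BBBBBBBBB'

Decoded = BBBBBBBHHBBBBBBBBB


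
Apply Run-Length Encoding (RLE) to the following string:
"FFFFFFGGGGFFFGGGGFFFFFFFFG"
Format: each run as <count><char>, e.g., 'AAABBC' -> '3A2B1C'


Scanning runs left to right:
  i=0: run of 'F' x 6 -> '6F'
  i=6: run of 'G' x 4 -> '4G'
  i=10: run of 'F' x 3 -> '3F'
  i=13: run of 'G' x 4 -> '4G'
  i=17: run of 'F' x 8 -> '8F'
  i=25: run of 'G' x 1 -> '1G'

RLE = 6F4G3F4G8F1G


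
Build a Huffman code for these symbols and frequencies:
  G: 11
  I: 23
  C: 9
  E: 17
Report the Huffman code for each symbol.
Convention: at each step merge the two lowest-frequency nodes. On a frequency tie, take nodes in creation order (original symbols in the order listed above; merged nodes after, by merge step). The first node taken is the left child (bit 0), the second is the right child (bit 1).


Huffman tree construction:
Step 1: Merge C(9) + G(11) = 20
Step 2: Merge E(17) + (C+G)(20) = 37
Step 3: Merge I(23) + (E+(C+G))(37) = 60
Read each symbol's code off the tree from the root (left child = 0, right child = 1).

Codes:
  G: 111 (length 3)
  I: 0 (length 1)
  C: 110 (length 3)
  E: 10 (length 2)
Average code length: 117/60 = 1.9500 bits/symbol


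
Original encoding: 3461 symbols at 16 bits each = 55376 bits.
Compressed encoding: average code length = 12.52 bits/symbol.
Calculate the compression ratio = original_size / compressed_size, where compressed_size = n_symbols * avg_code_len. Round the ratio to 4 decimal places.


original_size = n_symbols * orig_bits = 3461 * 16 = 55376 bits
compressed_size = n_symbols * avg_code_len = 3461 * 12.52 = 43331.72 bits
ratio = original_size / compressed_size = 55376 / 43331.72 = 1.278

Compression ratio = 1.278


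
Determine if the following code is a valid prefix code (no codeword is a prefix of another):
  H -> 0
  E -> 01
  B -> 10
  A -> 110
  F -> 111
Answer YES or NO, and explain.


Checking each pair (does one codeword prefix another?):
  H='0' vs E='01': prefix -- VIOLATION

NO -- this is NOT a valid prefix code. H (0) is a prefix of E (01).


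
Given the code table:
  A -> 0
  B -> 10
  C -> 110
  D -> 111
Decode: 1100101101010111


Decoding:
110 -> C
0 -> A
10 -> B
110 -> C
10 -> B
10 -> B
111 -> D


Result: CABCBBD


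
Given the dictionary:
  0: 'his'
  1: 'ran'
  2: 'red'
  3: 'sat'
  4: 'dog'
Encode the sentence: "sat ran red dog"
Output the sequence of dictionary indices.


Look up each word in the dictionary:
  'sat' -> 3
  'ran' -> 1
  'red' -> 2
  'dog' -> 4

Encoded: [3, 1, 2, 4]


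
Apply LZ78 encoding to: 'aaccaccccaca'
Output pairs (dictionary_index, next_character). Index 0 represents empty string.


LZ78 encoding steps:
Dictionary: {0: ''}
Step 1: w='' (idx 0), next='a' -> output (0, 'a'), add 'a' as idx 1
Step 2: w='a' (idx 1), next='c' -> output (1, 'c'), add 'ac' as idx 2
Step 3: w='' (idx 0), next='c' -> output (0, 'c'), add 'c' as idx 3
Step 4: w='ac' (idx 2), next='c' -> output (2, 'c'), add 'acc' as idx 4
Step 5: w='c' (idx 3), next='c' -> output (3, 'c'), add 'cc' as idx 5
Step 6: w='ac' (idx 2), next='a' -> output (2, 'a'), add 'aca' as idx 6


Encoded: [(0, 'a'), (1, 'c'), (0, 'c'), (2, 'c'), (3, 'c'), (2, 'a')]


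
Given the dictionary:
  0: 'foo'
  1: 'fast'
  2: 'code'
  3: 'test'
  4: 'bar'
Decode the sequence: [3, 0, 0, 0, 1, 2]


Look up each index in the dictionary:
  3 -> 'test'
  0 -> 'foo'
  0 -> 'foo'
  0 -> 'foo'
  1 -> 'fast'
  2 -> 'code'

Decoded: "test foo foo foo fast code"


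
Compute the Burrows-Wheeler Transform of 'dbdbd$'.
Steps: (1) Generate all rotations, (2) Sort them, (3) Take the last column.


Rotations (sorted):
  0: $dbdbd -> last char: d
  1: bd$dbd -> last char: d
  2: bdbd$d -> last char: d
  3: d$dbdb -> last char: b
  4: dbd$db -> last char: b
  5: dbdbd$ -> last char: $


BWT = dddbb$


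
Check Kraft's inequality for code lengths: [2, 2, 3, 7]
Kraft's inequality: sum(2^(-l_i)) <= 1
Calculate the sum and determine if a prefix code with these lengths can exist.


Sum = 2^(-2) + 2^(-2) + 2^(-3) + 2^(-7)
    = 0.25 + 0.25 + 0.125 + 0.0078125
    = 81/128 = 0.6328125
Since 0.6328125 <= 1, Kraft's inequality IS satisfied.
A prefix code with these lengths CAN exist.

Kraft sum = 0.6328125. Satisfied.


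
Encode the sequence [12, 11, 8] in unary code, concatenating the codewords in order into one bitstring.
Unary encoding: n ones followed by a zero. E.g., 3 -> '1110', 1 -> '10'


Encode each number as n ones followed by a terminating 0:
  12 -> 1111111111110 (13 bits)
  11 -> 111111111110 (12 bits)
  8 -> 111111110 (9 bits)
Total length = 13 + 12 + 9 = 34 bits.

Unary([12, 11, 8]) = 1111111111110111111111110111111110 (34 bits)


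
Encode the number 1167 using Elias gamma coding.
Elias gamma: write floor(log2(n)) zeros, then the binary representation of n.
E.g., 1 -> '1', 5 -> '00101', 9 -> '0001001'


num_bits = floor(log2(1167)) + 1 = 11
leading_zeros = num_bits - 1 = 10
binary(1167) = 10010001111

Elias gamma(1167) = '0000000000' + '10010001111' = 000000000010010001111 (21 bits)


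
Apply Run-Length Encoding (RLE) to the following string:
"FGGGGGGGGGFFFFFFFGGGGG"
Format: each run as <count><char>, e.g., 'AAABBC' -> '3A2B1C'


Scanning runs left to right:
  i=0: run of 'F' x 1 -> '1F'
  i=1: run of 'G' x 9 -> '9G'
  i=10: run of 'F' x 7 -> '7F'
  i=17: run of 'G' x 5 -> '5G'

RLE = 1F9G7F5G


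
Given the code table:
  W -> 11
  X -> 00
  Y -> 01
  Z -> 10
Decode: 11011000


Decoding:
11 -> W
01 -> Y
10 -> Z
00 -> X


Result: WYZX


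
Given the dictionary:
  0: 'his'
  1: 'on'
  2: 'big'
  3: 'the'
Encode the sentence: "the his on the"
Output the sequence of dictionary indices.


Look up each word in the dictionary:
  'the' -> 3
  'his' -> 0
  'on' -> 1
  'the' -> 3

Encoded: [3, 0, 1, 3]


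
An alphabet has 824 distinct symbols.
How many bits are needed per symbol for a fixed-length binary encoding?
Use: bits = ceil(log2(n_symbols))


log2(824) = 9.6865
Bracket: 2^9 = 512 < 824 <= 2^10 = 1024
So ceil(log2(824)) = 10

bits = ceil(log2(824)) = ceil(9.6865) = 10 bits


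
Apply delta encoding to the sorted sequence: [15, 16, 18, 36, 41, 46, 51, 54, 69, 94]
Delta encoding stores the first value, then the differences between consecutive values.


First value: 15
Deltas:
  16 - 15 = 1
  18 - 16 = 2
  36 - 18 = 18
  41 - 36 = 5
  46 - 41 = 5
  51 - 46 = 5
  54 - 51 = 3
  69 - 54 = 15
  94 - 69 = 25


Delta encoded: [15, 1, 2, 18, 5, 5, 5, 3, 15, 25]


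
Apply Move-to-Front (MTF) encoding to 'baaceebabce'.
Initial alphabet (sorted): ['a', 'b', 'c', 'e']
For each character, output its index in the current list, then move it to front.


MTF encoding:
'b': index 1 in ['a', 'b', 'c', 'e'] -> ['b', 'a', 'c', 'e']
'a': index 1 in ['b', 'a', 'c', 'e'] -> ['a', 'b', 'c', 'e']
'a': index 0 in ['a', 'b', 'c', 'e'] -> ['a', 'b', 'c', 'e']
'c': index 2 in ['a', 'b', 'c', 'e'] -> ['c', 'a', 'b', 'e']
'e': index 3 in ['c', 'a', 'b', 'e'] -> ['e', 'c', 'a', 'b']
'e': index 0 in ['e', 'c', 'a', 'b'] -> ['e', 'c', 'a', 'b']
'b': index 3 in ['e', 'c', 'a', 'b'] -> ['b', 'e', 'c', 'a']
'a': index 3 in ['b', 'e', 'c', 'a'] -> ['a', 'b', 'e', 'c']
'b': index 1 in ['a', 'b', 'e', 'c'] -> ['b', 'a', 'e', 'c']
'c': index 3 in ['b', 'a', 'e', 'c'] -> ['c', 'b', 'a', 'e']
'e': index 3 in ['c', 'b', 'a', 'e'] -> ['e', 'c', 'b', 'a']


Output: [1, 1, 0, 2, 3, 0, 3, 3, 1, 3, 3]


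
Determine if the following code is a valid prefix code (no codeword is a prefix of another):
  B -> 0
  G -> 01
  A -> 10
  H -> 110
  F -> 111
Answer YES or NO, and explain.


Checking each pair (does one codeword prefix another?):
  B='0' vs G='01': prefix -- VIOLATION

NO -- this is NOT a valid prefix code. B (0) is a prefix of G (01).


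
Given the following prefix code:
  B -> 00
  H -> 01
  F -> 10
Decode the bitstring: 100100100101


Decoding step by step:
Bits 10 -> F
Bits 01 -> H
Bits 00 -> B
Bits 10 -> F
Bits 01 -> H
Bits 01 -> H


Decoded message: FHBFHH


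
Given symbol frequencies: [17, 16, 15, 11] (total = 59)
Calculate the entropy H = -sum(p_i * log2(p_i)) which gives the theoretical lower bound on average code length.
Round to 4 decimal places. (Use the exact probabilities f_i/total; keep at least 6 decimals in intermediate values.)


Per-symbol terms -p_i * log2(p_i) with p_i = f_i/59:
  p = 17/59 = 0.288136: log2(p) = -1.795180, -p*log2(p) = 0.517255
  p = 16/59 = 0.271186: log2(p) = -1.882643, -p*log2(p) = 0.510547
  p = 15/59 = 0.254237: log2(p) = -1.975752, -p*log2(p) = 0.502310
  p = 11/59 = 0.186441: log2(p) = -2.423211, -p*log2(p) = 0.451785
H = 0.517255 + 0.510547 + 0.502310 + 0.451785 = 1.981897

H = 1.9819 bits/symbol


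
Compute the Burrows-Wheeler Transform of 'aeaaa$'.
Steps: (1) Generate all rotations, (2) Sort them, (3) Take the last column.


Rotations (sorted):
  0: $aeaaa -> last char: a
  1: a$aeaa -> last char: a
  2: aa$aea -> last char: a
  3: aaa$ae -> last char: e
  4: aeaaa$ -> last char: $
  5: eaaa$a -> last char: a


BWT = aaae$a


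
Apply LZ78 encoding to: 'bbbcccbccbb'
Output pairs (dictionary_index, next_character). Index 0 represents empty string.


LZ78 encoding steps:
Dictionary: {0: ''}
Step 1: w='' (idx 0), next='b' -> output (0, 'b'), add 'b' as idx 1
Step 2: w='b' (idx 1), next='b' -> output (1, 'b'), add 'bb' as idx 2
Step 3: w='' (idx 0), next='c' -> output (0, 'c'), add 'c' as idx 3
Step 4: w='c' (idx 3), next='c' -> output (3, 'c'), add 'cc' as idx 4
Step 5: w='b' (idx 1), next='c' -> output (1, 'c'), add 'bc' as idx 5
Step 6: w='c' (idx 3), next='b' -> output (3, 'b'), add 'cb' as idx 6
Step 7: w='b' (idx 1), end of input -> output (1, '')


Encoded: [(0, 'b'), (1, 'b'), (0, 'c'), (3, 'c'), (1, 'c'), (3, 'b'), (1, '')]


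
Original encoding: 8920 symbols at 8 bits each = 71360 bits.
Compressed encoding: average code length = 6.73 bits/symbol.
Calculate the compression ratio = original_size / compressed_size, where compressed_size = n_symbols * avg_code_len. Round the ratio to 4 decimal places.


original_size = n_symbols * orig_bits = 8920 * 8 = 71360 bits
compressed_size = n_symbols * avg_code_len = 8920 * 6.73 = 60031.6 bits
ratio = original_size / compressed_size = 71360 / 60031.6 = 1.1887

Compression ratio = 1.1887


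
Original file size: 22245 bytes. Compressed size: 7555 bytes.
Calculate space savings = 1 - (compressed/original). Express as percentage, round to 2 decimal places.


ratio = compressed/original = 7555/22245 = 0.339627
savings = 1 - ratio = 1 - 0.339627 = 0.660373
as a percentage: 0.660373 * 100 = 66.04%

Space savings = 1 - 7555/22245 = 66.04%


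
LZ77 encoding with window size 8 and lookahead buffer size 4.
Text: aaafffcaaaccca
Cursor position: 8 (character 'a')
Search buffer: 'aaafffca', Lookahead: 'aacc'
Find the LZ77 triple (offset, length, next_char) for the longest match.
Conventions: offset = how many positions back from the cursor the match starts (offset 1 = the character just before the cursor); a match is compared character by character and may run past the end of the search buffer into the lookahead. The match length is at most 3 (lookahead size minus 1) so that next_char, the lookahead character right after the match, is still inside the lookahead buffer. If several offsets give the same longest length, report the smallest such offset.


Try each offset into the search buffer:
  offset=1 (pos 7, char 'a'): match length 2
  offset=2 (pos 6, char 'c'): match length 0
  offset=3 (pos 5, char 'f'): match length 0
  offset=4 (pos 4, char 'f'): match length 0
  offset=5 (pos 3, char 'f'): match length 0
  offset=6 (pos 2, char 'a'): match length 1
  offset=7 (pos 1, char 'a'): match length 2
  offset=8 (pos 0, char 'a'): match length 2
Longest match has length 2, found at offsets 1, 7, 8; take the smallest, offset 1.
next_char = character at position 8 + 2 = 10 -> 'c'

Best match: offset=1, length=2 (matching 'aa' starting at position 7)
LZ77 triple: (1, 2, 'c')


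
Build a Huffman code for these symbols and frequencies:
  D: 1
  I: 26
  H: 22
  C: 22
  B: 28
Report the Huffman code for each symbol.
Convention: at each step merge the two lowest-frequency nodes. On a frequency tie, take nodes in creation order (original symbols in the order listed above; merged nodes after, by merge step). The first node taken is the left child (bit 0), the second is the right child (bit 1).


Huffman tree construction:
Step 1: Merge D(1) + H(22) = 23
Step 2: Merge C(22) + (D+H)(23) = 45
Step 3: Merge I(26) + B(28) = 54
Step 4: Merge (C+(D+H))(45) + (I+B)(54) = 99
Read each symbol's code off the tree from the root (left child = 0, right child = 1).

Codes:
  D: 010 (length 3)
  I: 10 (length 2)
  H: 011 (length 3)
  C: 00 (length 2)
  B: 11 (length 2)
Average code length: 221/99 = 2.2323 bits/symbol


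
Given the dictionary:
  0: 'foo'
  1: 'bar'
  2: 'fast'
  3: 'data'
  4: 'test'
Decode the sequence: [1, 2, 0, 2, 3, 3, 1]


Look up each index in the dictionary:
  1 -> 'bar'
  2 -> 'fast'
  0 -> 'foo'
  2 -> 'fast'
  3 -> 'data'
  3 -> 'data'
  1 -> 'bar'

Decoded: "bar fast foo fast data data bar"


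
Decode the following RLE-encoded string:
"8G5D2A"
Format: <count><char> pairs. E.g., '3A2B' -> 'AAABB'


Expanding each <count><char> pair:
  8G -> 'GGGGGGGG'
  5D -> 'DDDDD'
  2A -> 'AA'

Decoded = GGGGGGGGDDDDDAA


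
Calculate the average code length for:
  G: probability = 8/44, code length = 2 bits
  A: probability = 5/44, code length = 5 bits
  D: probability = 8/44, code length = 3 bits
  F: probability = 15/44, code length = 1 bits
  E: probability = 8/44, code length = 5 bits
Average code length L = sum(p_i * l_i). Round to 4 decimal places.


Weighted contributions p_i * l_i:
  G: (8/44) * 2 = 16/44
  A: (5/44) * 5 = 25/44
  D: (8/44) * 3 = 24/44
  F: (15/44) * 1 = 15/44
  E: (8/44) * 5 = 40/44
Sum = (16 + 25 + 24 + 15 + 40)/44 = 120/44

L = 120/44 = 2.7273 bits/symbol


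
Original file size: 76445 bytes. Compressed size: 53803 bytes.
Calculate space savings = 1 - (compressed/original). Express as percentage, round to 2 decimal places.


ratio = compressed/original = 53803/76445 = 0.703813
savings = 1 - ratio = 1 - 0.703813 = 0.296187
as a percentage: 0.296187 * 100 = 29.62%

Space savings = 1 - 53803/76445 = 29.62%


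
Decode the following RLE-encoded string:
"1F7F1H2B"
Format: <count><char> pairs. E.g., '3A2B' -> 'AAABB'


Expanding each <count><char> pair:
  1F -> 'F'
  7F -> 'FFFFFFF'
  1H -> 'H'
  2B -> 'BB'

Decoded = FFFFFFFFHBB


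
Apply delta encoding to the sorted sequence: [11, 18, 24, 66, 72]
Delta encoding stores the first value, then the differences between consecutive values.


First value: 11
Deltas:
  18 - 11 = 7
  24 - 18 = 6
  66 - 24 = 42
  72 - 66 = 6


Delta encoded: [11, 7, 6, 42, 6]


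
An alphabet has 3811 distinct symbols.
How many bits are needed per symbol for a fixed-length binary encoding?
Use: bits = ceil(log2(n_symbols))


log2(3811) = 11.896
Bracket: 2^11 = 2048 < 3811 <= 2^12 = 4096
So ceil(log2(3811)) = 12

bits = ceil(log2(3811)) = ceil(11.896) = 12 bits


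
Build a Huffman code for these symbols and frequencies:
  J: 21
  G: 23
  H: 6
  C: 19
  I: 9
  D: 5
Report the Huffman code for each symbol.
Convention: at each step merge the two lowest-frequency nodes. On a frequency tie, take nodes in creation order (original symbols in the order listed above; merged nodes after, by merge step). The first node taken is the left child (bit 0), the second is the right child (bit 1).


Huffman tree construction:
Step 1: Merge D(5) + H(6) = 11
Step 2: Merge I(9) + (D+H)(11) = 20
Step 3: Merge C(19) + (I+(D+H))(20) = 39
Step 4: Merge J(21) + G(23) = 44
Step 5: Merge (C+(I+(D+H)))(39) + (J+G)(44) = 83
Read each symbol's code off the tree from the root (left child = 0, right child = 1).

Codes:
  J: 10 (length 2)
  G: 11 (length 2)
  H: 0111 (length 4)
  C: 00 (length 2)
  I: 010 (length 3)
  D: 0110 (length 4)
Average code length: 197/83 = 2.3735 bits/symbol


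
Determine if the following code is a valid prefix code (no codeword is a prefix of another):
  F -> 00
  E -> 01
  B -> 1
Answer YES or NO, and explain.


Checking each pair (does one codeword prefix another?):
  F='00' vs E='01': no prefix
  F='00' vs B='1': no prefix
  E='01' vs F='00': no prefix
  E='01' vs B='1': no prefix
  B='1' vs F='00': no prefix
  B='1' vs E='01': no prefix
No violation found over all pairs.

YES -- this is a valid prefix code. No codeword is a prefix of any other codeword.


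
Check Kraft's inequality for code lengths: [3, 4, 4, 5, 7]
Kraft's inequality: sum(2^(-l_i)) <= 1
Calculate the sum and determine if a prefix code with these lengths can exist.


Sum = 2^(-3) + 2^(-4) + 2^(-4) + 2^(-5) + 2^(-7)
    = 0.125 + 0.0625 + 0.0625 + 0.03125 + 0.0078125
    = 37/128 = 0.2890625
Since 0.2890625 <= 1, Kraft's inequality IS satisfied.
A prefix code with these lengths CAN exist.

Kraft sum = 0.2890625. Satisfied.


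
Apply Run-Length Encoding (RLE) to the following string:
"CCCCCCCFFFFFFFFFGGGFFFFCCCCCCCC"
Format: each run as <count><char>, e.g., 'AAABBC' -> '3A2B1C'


Scanning runs left to right:
  i=0: run of 'C' x 7 -> '7C'
  i=7: run of 'F' x 9 -> '9F'
  i=16: run of 'G' x 3 -> '3G'
  i=19: run of 'F' x 4 -> '4F'
  i=23: run of 'C' x 8 -> '8C'

RLE = 7C9F3G4F8C


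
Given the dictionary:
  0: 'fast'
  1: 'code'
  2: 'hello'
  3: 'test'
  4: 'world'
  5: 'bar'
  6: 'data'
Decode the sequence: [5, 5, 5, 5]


Look up each index in the dictionary:
  5 -> 'bar'
  5 -> 'bar'
  5 -> 'bar'
  5 -> 'bar'

Decoded: "bar bar bar bar"


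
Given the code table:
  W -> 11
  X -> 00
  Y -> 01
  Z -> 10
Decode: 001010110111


Decoding:
00 -> X
10 -> Z
10 -> Z
11 -> W
01 -> Y
11 -> W


Result: XZZWYW


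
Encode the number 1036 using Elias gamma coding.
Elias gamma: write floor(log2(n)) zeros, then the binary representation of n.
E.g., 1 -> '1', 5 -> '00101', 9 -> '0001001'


num_bits = floor(log2(1036)) + 1 = 11
leading_zeros = num_bits - 1 = 10
binary(1036) = 10000001100

Elias gamma(1036) = '0000000000' + '10000001100' = 000000000010000001100 (21 bits)


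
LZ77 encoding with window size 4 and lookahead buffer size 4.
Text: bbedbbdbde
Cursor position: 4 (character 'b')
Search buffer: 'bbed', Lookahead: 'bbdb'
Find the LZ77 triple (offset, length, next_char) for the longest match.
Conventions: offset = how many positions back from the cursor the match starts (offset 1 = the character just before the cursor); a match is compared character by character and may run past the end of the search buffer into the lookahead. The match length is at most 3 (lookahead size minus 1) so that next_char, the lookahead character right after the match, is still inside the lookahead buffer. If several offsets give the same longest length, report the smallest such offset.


Try each offset into the search buffer:
  offset=1 (pos 3, char 'd'): match length 0
  offset=2 (pos 2, char 'e'): match length 0
  offset=3 (pos 1, char 'b'): match length 1
  offset=4 (pos 0, char 'b'): match length 2
Longest match has length 2 at offset 4.
next_char = character at position 4 + 2 = 6 -> 'd'

Best match: offset=4, length=2 (matching 'bb' starting at position 0)
LZ77 triple: (4, 2, 'd')


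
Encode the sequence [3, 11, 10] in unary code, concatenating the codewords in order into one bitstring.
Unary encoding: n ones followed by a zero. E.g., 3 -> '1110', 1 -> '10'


Encode each number as n ones followed by a terminating 0:
  3 -> 1110 (4 bits)
  11 -> 111111111110 (12 bits)
  10 -> 11111111110 (11 bits)
Total length = 4 + 12 + 11 = 27 bits.

Unary([3, 11, 10]) = 111011111111111011111111110 (27 bits)


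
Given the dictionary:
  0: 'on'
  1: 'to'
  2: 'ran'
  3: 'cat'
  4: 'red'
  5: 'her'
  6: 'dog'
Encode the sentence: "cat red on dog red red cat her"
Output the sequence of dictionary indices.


Look up each word in the dictionary:
  'cat' -> 3
  'red' -> 4
  'on' -> 0
  'dog' -> 6
  'red' -> 4
  'red' -> 4
  'cat' -> 3
  'her' -> 5

Encoded: [3, 4, 0, 6, 4, 4, 3, 5]


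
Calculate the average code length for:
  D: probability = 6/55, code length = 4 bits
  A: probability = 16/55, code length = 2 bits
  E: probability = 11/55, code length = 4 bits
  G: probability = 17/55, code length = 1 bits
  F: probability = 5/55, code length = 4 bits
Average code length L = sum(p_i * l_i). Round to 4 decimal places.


Weighted contributions p_i * l_i:
  D: (6/55) * 4 = 24/55
  A: (16/55) * 2 = 32/55
  E: (11/55) * 4 = 44/55
  G: (17/55) * 1 = 17/55
  F: (5/55) * 4 = 20/55
Sum = (24 + 32 + 44 + 17 + 20)/55 = 137/55

L = 137/55 = 2.4909 bits/symbol


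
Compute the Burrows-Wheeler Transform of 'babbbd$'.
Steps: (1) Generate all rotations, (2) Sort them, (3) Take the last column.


Rotations (sorted):
  0: $babbbd -> last char: d
  1: abbbd$b -> last char: b
  2: babbbd$ -> last char: $
  3: bbbd$ba -> last char: a
  4: bbd$bab -> last char: b
  5: bd$babb -> last char: b
  6: d$babbb -> last char: b


BWT = db$abbb


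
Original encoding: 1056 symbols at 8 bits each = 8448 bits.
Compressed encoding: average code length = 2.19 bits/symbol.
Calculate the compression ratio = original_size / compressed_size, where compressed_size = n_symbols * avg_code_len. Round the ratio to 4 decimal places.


original_size = n_symbols * orig_bits = 1056 * 8 = 8448 bits
compressed_size = n_symbols * avg_code_len = 1056 * 2.19 = 2312.64 bits
ratio = original_size / compressed_size = 8448 / 2312.64 = 3.653

Compression ratio = 3.653


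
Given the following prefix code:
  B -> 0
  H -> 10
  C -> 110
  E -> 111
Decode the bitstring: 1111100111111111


Decoding step by step:
Bits 111 -> E
Bits 110 -> C
Bits 0 -> B
Bits 111 -> E
Bits 111 -> E
Bits 111 -> E


Decoded message: ECBEEE


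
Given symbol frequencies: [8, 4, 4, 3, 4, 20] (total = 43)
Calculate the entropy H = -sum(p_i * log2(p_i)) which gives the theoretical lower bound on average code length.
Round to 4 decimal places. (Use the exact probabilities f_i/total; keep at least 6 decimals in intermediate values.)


Per-symbol terms -p_i * log2(p_i) with p_i = f_i/43:
  p = 8/43 = 0.186047: log2(p) = -2.426265, -p*log2(p) = 0.451398
  p = 4/43 = 0.093023: log2(p) = -3.426265, -p*log2(p) = 0.318722
  p = 4/43 = 0.093023: log2(p) = -3.426265, -p*log2(p) = 0.318722
  p = 3/43 = 0.069767: log2(p) = -3.841302, -p*log2(p) = 0.267998
  p = 4/43 = 0.093023: log2(p) = -3.426265, -p*log2(p) = 0.318722
  p = 20/43 = 0.465116: log2(p) = -1.104337, -p*log2(p) = 0.513645
H = 0.451398 + 0.318722 + 0.318722 + 0.267998 + 0.318722 + 0.513645 = 2.189207

H = 2.1892 bits/symbol


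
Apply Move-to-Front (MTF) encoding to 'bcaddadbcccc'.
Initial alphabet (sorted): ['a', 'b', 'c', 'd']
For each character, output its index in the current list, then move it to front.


MTF encoding:
'b': index 1 in ['a', 'b', 'c', 'd'] -> ['b', 'a', 'c', 'd']
'c': index 2 in ['b', 'a', 'c', 'd'] -> ['c', 'b', 'a', 'd']
'a': index 2 in ['c', 'b', 'a', 'd'] -> ['a', 'c', 'b', 'd']
'd': index 3 in ['a', 'c', 'b', 'd'] -> ['d', 'a', 'c', 'b']
'd': index 0 in ['d', 'a', 'c', 'b'] -> ['d', 'a', 'c', 'b']
'a': index 1 in ['d', 'a', 'c', 'b'] -> ['a', 'd', 'c', 'b']
'd': index 1 in ['a', 'd', 'c', 'b'] -> ['d', 'a', 'c', 'b']
'b': index 3 in ['d', 'a', 'c', 'b'] -> ['b', 'd', 'a', 'c']
'c': index 3 in ['b', 'd', 'a', 'c'] -> ['c', 'b', 'd', 'a']
'c': index 0 in ['c', 'b', 'd', 'a'] -> ['c', 'b', 'd', 'a']
'c': index 0 in ['c', 'b', 'd', 'a'] -> ['c', 'b', 'd', 'a']
'c': index 0 in ['c', 'b', 'd', 'a'] -> ['c', 'b', 'd', 'a']


Output: [1, 2, 2, 3, 0, 1, 1, 3, 3, 0, 0, 0]


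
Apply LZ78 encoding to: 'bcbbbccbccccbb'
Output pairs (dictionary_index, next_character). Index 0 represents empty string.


LZ78 encoding steps:
Dictionary: {0: ''}
Step 1: w='' (idx 0), next='b' -> output (0, 'b'), add 'b' as idx 1
Step 2: w='' (idx 0), next='c' -> output (0, 'c'), add 'c' as idx 2
Step 3: w='b' (idx 1), next='b' -> output (1, 'b'), add 'bb' as idx 3
Step 4: w='b' (idx 1), next='c' -> output (1, 'c'), add 'bc' as idx 4
Step 5: w='c' (idx 2), next='b' -> output (2, 'b'), add 'cb' as idx 5
Step 6: w='c' (idx 2), next='c' -> output (2, 'c'), add 'cc' as idx 6
Step 7: w='cc' (idx 6), next='b' -> output (6, 'b'), add 'ccb' as idx 7
Step 8: w='b' (idx 1), end of input -> output (1, '')


Encoded: [(0, 'b'), (0, 'c'), (1, 'b'), (1, 'c'), (2, 'b'), (2, 'c'), (6, 'b'), (1, '')]


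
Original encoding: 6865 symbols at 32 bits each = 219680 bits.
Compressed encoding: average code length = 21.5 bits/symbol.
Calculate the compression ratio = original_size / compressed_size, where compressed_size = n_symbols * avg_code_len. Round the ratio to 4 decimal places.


original_size = n_symbols * orig_bits = 6865 * 32 = 219680 bits
compressed_size = n_symbols * avg_code_len = 6865 * 21.5 = 147597.5 bits
ratio = original_size / compressed_size = 219680 / 147597.5 = 1.4884

Compression ratio = 1.4884


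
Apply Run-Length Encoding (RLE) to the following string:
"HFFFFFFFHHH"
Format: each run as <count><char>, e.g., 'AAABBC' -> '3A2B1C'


Scanning runs left to right:
  i=0: run of 'H' x 1 -> '1H'
  i=1: run of 'F' x 7 -> '7F'
  i=8: run of 'H' x 3 -> '3H'

RLE = 1H7F3H


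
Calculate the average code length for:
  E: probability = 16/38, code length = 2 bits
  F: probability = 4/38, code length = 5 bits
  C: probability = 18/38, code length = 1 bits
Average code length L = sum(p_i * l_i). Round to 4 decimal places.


Weighted contributions p_i * l_i:
  E: (16/38) * 2 = 32/38
  F: (4/38) * 5 = 20/38
  C: (18/38) * 1 = 18/38
Sum = (32 + 20 + 18)/38 = 70/38

L = 70/38 = 1.8421 bits/symbol


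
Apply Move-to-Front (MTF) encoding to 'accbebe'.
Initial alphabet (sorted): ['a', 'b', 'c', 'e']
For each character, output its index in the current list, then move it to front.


MTF encoding:
'a': index 0 in ['a', 'b', 'c', 'e'] -> ['a', 'b', 'c', 'e']
'c': index 2 in ['a', 'b', 'c', 'e'] -> ['c', 'a', 'b', 'e']
'c': index 0 in ['c', 'a', 'b', 'e'] -> ['c', 'a', 'b', 'e']
'b': index 2 in ['c', 'a', 'b', 'e'] -> ['b', 'c', 'a', 'e']
'e': index 3 in ['b', 'c', 'a', 'e'] -> ['e', 'b', 'c', 'a']
'b': index 1 in ['e', 'b', 'c', 'a'] -> ['b', 'e', 'c', 'a']
'e': index 1 in ['b', 'e', 'c', 'a'] -> ['e', 'b', 'c', 'a']


Output: [0, 2, 0, 2, 3, 1, 1]


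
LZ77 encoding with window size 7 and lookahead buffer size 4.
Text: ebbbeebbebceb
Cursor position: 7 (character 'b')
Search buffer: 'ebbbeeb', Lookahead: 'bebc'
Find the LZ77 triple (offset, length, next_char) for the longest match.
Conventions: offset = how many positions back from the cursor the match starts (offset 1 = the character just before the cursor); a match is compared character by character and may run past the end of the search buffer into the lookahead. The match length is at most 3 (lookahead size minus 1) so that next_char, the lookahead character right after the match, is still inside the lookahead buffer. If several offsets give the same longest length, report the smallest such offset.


Try each offset into the search buffer:
  offset=1 (pos 6, char 'b'): match length 1
  offset=2 (pos 5, char 'e'): match length 0
  offset=3 (pos 4, char 'e'): match length 0
  offset=4 (pos 3, char 'b'): match length 2
  offset=5 (pos 2, char 'b'): match length 1
  offset=6 (pos 1, char 'b'): match length 1
  offset=7 (pos 0, char 'e'): match length 0
Longest match has length 2 at offset 4.
next_char = character at position 7 + 2 = 9 -> 'b'

Best match: offset=4, length=2 (matching 'be' starting at position 3)
LZ77 triple: (4, 2, 'b')


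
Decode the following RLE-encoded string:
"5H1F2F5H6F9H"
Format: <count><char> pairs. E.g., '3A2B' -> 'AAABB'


Expanding each <count><char> pair:
  5H -> 'HHHHH'
  1F -> 'F'
  2F -> 'FF'
  5H -> 'HHHHH'
  6F -> 'FFFFFF'
  9H -> 'HHHHHHHHH'

Decoded = HHHHHFFFHHHHHFFFFFFHHHHHHHHH


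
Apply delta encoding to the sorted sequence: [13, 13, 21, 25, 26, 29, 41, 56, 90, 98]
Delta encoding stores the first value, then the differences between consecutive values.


First value: 13
Deltas:
  13 - 13 = 0
  21 - 13 = 8
  25 - 21 = 4
  26 - 25 = 1
  29 - 26 = 3
  41 - 29 = 12
  56 - 41 = 15
  90 - 56 = 34
  98 - 90 = 8


Delta encoded: [13, 0, 8, 4, 1, 3, 12, 15, 34, 8]


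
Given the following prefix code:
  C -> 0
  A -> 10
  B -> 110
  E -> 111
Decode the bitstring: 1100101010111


Decoding step by step:
Bits 110 -> B
Bits 0 -> C
Bits 10 -> A
Bits 10 -> A
Bits 10 -> A
Bits 111 -> E


Decoded message: BCAAAE
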